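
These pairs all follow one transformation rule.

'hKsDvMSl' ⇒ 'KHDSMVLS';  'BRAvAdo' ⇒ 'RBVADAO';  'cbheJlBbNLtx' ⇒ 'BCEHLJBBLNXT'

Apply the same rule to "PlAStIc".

LPSAITC

The transformation: swap each adjacent pair of characters (1↔2, 3↔4, ...), then convert every letter to uppercase.
Starting from "PlAStIc": after the first operation, "lPSAItc"; after the second, "LPSAITC".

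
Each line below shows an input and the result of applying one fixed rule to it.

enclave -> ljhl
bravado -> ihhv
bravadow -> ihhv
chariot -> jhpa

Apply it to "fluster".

Looking at the pairs, the operation is to shift every letter 7 places forward in the alphabet (wrapping around), then keep every other character starting from the first (positions 1st, 3rd, 5th, ...).
Working it through for "fluster": intermediate "msbzaly", final "mbay".
(Check on "enclave": → "lujshcl" → "ljhl" ✓)

mbay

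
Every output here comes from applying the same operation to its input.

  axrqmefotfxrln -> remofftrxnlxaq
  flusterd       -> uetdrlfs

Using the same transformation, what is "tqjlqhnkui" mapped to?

Each output is the input with this applied: swap each adjacent pair of characters (1↔2, 3↔4, ...), then move the first 3 characters to the end (rotate left by 3).
"tqjlqhnkui" → "qtljhqkniu" → "jhqkniuqtl".

jhqkniuqtl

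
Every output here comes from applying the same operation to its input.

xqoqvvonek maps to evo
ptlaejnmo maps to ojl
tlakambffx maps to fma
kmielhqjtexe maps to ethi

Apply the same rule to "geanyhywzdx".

zha

The transformation: keep one character in every 3, starting at position 3 (positions 3rd, 6th, 9th, ...), then reverse the string.
Starting from "geanyhywzdx": after the first operation, "ahz"; after the second, "zha".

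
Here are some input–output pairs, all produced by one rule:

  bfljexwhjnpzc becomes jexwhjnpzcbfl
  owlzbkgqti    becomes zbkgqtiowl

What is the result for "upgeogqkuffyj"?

In each case the input is transformed by: move the first 3 characters to the end (rotate left by 3).
Doing the same to "upgeogqkuffyj": "eogqkuffyjupg".

eogqkuffyjupg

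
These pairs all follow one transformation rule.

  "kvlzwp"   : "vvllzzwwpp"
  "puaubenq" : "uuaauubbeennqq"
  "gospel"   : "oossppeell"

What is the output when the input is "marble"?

aarrbbllee

In each case the input is transformed by: delete the first character, then double every character.
Working it through for "marble": intermediate "arble", final "aarrbbllee".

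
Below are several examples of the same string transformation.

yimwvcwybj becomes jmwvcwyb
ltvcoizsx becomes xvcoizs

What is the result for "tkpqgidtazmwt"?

The pattern: delete the first 2 characters, then move the last character to the front.
For "tkpqgidtazmwt", step one produces "pqgidtazmwt"; step two turns that into "tpqgidtazmw".

tpqgidtazmw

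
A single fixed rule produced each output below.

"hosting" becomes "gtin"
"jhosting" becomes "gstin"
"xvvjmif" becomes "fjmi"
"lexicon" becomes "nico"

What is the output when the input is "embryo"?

The pattern: delete the first 3 characters, then move the last character to the front.
Working it through for "embryo": intermediate "ryo", final "ory".

ory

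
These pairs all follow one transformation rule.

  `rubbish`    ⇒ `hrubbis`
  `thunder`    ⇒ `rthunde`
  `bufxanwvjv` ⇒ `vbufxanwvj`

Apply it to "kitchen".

nkitche

Each output is the input with this applied: move the last character to the front.
For "kitchen" the result is "nkitche".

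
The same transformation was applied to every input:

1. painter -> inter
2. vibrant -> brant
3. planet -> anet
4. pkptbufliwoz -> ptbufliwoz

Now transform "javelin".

In each case the input is transformed by: delete the first 2 characters.
Doing the same to "javelin": "velin".

velin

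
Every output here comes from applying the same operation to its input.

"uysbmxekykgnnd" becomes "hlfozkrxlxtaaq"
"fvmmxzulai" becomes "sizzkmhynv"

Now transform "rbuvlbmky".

eohiyozxl

The pattern: shift every letter 13 places forward in the alphabet (wrapping around) — i.e. ROT13.
On "rbuvlbmky" that produces "eohiyozxl".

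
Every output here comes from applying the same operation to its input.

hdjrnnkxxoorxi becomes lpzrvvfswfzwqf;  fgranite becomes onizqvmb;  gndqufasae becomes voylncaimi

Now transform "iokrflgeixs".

wqzstnmofqa

Rule — shift every letter 8 places forward in the alphabet (wrapping around), then swap each adjacent pair of characters (1↔2, 3↔4, ...).
For "iokrflgeixs" the result is "wqzstnmofqa".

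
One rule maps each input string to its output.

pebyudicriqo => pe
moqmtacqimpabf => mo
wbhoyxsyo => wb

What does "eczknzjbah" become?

ec

The rule is to keep only the first 2 characters.
On "eczknzjbah" that produces "ec".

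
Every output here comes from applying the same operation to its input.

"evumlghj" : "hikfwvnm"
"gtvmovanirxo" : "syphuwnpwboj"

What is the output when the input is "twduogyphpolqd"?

What's happening: move the last 3 characters to the front (rotate right by 3), then shift every letter 1 place forward in the alphabet (wrapping around).
"twduogyphpolqd" → "lqdtwduogyphpo" → "mreuxevphzqiqp".
(Check on "gtvmovanirxo": → "rxogtvmovani" → "syphuwnpwboj" ✓)

mreuxevphzqiqp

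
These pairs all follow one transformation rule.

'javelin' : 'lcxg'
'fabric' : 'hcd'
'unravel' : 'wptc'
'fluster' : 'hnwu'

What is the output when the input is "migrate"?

okit

What's happening: delete the last 3 characters, then shift every letter 2 places forward in the alphabet (wrapping around).
For "migrate", step one produces "migr"; step two turns that into "okit".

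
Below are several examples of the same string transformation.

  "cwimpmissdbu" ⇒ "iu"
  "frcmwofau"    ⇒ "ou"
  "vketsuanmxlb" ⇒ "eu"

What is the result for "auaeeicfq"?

The pattern: keep one character in every 3, starting at position 3 (positions 3rd, 6th, 9th, ...), then keep only the vowels.
Starting from "auaeeicfq": after the first operation, "aiq"; after the second, "ai".
(Check on "frcmwofau": → "cou" → "ou" ✓)

ai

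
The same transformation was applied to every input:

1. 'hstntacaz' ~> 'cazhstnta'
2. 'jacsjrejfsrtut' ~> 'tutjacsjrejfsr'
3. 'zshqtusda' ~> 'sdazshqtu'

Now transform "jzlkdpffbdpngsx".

gsxjzlkdpffbdpn

Rule — move the last 3 characters to the front (rotate right by 3).
Doing the same to "jzlkdpffbdpngsx": "gsxjzlkdpffbdpn".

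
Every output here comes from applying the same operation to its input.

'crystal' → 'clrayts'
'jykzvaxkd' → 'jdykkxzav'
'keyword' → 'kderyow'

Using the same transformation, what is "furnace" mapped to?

The pattern: take characters alternately from the front and the back (1st, last, 2nd, 2nd-last, ...).
"furnace" → "feucran".

feucran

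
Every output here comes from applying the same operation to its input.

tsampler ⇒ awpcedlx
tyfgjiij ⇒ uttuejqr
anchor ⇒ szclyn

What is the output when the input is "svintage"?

Each output is the input with this applied: swap the front and back halves of the string, then shift every letter 11 places forward in the alphabet (wrapping around).
On "svintage" that produces "elrpdgty".

elrpdgty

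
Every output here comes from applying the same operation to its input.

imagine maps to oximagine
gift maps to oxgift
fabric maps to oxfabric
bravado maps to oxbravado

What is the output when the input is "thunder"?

oxthunder

What's happening: prepend "ox".
So "thunder" becomes "oxthunder".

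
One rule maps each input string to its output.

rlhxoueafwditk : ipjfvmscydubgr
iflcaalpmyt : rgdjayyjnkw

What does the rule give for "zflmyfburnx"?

Each output is the input with this applied: move the last character to the front, then shift every letter 2 places backward in the alphabet (wrapping around).
On "zflmyfburnx": the first step gives "xzflmyfburn", and the second then gives "vxdjkwdzspl".

vxdjkwdzspl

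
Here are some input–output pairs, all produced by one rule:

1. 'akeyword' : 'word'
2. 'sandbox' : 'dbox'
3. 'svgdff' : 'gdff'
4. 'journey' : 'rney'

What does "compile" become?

The transformation: keep only the last 4 characters.
On "compile" that produces "pile".

pile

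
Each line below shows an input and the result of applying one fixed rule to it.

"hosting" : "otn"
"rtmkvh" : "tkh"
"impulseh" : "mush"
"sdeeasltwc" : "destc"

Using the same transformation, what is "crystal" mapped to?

Looking at the pairs, the operation is to keep every other character starting from the second (positions 2nd, 4th, 6th, ...).
Doing the same to "crystal": "rsa".

rsa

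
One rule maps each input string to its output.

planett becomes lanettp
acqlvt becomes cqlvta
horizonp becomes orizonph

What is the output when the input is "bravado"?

In each case the input is transformed by: move the first character to the end.
"bravado" → "ravadob".

ravadob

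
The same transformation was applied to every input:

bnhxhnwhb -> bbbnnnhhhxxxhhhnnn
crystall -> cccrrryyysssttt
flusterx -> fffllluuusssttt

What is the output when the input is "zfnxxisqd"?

In each case the input is transformed by: delete the last 3 characters, then repeat every character 3 times.
Applying both steps to "zfnxxisqd": "zfnxxi", then "zzzfffnnnxxxxxxiii".

zzzfffnnnxxxxxxiii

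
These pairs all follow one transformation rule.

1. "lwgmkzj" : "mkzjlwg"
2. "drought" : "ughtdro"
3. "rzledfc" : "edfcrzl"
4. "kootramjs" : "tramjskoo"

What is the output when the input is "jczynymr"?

ynymrjcz

The rule is to move the first 3 characters to the end (rotate left by 3).
"jczynymr" → "ynymrjcz".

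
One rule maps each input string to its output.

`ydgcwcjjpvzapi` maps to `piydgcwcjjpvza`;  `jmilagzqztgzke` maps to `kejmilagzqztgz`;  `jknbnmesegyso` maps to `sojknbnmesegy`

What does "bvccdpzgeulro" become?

robvccdpzgeul

What's happening: move the last 2 characters to the front (rotate right by 2).
Doing the same to "bvccdpzgeulro": "robvccdpzgeul".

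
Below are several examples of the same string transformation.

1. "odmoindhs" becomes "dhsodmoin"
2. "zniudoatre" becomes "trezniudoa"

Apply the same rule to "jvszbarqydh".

Rule — move the last 3 characters to the front (rotate right by 3).
On "jvszbarqydh" that produces "ydhjvszbarq".

ydhjvszbarq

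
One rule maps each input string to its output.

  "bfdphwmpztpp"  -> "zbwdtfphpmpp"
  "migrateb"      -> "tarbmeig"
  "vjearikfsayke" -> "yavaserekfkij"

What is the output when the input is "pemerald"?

Looking at the pairs, the operation is to sort the characters into reverse alphabetical order, then take characters alternately from the front and the back (1st, last, 2nd, 2nd-last, ...).
On "pemerald": the first step gives "rpmleeda", and the second then gives "rapdmele".

rapdmele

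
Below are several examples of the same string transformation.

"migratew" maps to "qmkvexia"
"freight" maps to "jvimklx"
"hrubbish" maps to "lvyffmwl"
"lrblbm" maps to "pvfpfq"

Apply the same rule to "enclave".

irgpezi

The transformation: shift every letter 4 places forward in the alphabet (wrapping around).
So "enclave" becomes "irgpezi".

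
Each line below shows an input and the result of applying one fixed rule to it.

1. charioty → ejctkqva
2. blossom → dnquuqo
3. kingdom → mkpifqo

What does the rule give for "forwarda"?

hqtyctfc

The rule is to shift every letter 2 places forward in the alphabet (wrapping around).
For "forwarda" the result is "hqtyctfc".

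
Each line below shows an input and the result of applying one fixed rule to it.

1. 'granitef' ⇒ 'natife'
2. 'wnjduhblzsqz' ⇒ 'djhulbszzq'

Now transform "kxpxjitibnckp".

Looking at the pairs, the operation is to swap each adjacent pair of characters (1↔2, 3↔4, ...), then delete the first 2 characters.
Applying both steps to "kxpxjitibnckp": "xkxpijitnbkcp", then "xpijitnbkcp".

xpijitnbkcp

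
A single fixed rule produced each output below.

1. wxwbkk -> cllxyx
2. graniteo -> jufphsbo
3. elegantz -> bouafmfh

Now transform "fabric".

sjdgbc

The rule is to swap the front and back halves of the string, then shift every letter 1 place forward in the alphabet (wrapping around).
"fabric" → "ricfab" → "sjdgbc".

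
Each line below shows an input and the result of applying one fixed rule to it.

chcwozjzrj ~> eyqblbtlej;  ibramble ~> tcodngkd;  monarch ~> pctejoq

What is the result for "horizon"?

Looking at the pairs, the operation is to shift every letter 2 places forward in the alphabet (wrapping around), then move the first 2 characters to the end (rotate left by 2).
"horizon" → "jqtkbqp" → "tkbqpjq".

tkbqpjq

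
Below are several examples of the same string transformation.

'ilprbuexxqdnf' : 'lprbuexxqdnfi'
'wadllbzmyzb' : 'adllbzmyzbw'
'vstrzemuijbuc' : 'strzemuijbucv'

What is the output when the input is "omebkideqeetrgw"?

mebkideqeetrgwo

Rule — move the first character to the end.
So "omebkideqeetrgw" becomes "mebkideqeetrgwo".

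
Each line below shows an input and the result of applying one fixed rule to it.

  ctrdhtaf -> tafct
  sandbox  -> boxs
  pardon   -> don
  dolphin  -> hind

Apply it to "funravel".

velfu

Each output is the input with this applied: move the last 3 characters to the front (rotate right by 3), then delete the last 3 characters.
On "funravel": the first step gives "velfunra", and the second then gives "velfu".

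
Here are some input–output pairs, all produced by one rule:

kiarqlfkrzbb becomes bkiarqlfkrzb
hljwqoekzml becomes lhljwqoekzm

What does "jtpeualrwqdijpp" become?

What's happening: move the last character to the front.
For "jtpeualrwqdijpp" the result is "pjtpeualrwqdijp".

pjtpeualrwqdijp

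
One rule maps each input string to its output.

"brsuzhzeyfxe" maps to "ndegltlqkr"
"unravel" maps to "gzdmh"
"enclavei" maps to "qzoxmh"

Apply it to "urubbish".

gdgnnu

Looking at the pairs, the operation is to shift every letter 12 places forward in the alphabet (wrapping around), then delete the last 2 characters.
Doing the same to "urubbish": "gdgnnu".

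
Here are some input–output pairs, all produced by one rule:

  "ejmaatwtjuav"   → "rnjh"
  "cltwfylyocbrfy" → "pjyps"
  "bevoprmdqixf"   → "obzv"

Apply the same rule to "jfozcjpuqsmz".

The transformation: shift every letter 13 places forward in the alphabet (wrapping around) — i.e. ROT13, then keep one character in every 3, starting at position 1 (positions 1st, 4th, 7th, ...).
For "jfozcjpuqsmz" the result is "wmcf".

wmcf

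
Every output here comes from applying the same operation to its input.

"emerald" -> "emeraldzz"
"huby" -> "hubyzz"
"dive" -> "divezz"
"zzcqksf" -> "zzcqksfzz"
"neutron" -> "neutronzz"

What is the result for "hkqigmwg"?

hkqigmwgzz

The pattern: append "zz".
Doing the same to "hkqigmwg": "hkqigmwgzz".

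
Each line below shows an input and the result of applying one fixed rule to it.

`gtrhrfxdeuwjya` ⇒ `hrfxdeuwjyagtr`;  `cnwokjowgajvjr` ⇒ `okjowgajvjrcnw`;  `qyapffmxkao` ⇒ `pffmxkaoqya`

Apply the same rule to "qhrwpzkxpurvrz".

wpzkxpurvrzqhr

The pattern: move the first 3 characters to the end (rotate left by 3).
For "qhrwpzkxpurvrz" the result is "wpzkxpurvrzqhr".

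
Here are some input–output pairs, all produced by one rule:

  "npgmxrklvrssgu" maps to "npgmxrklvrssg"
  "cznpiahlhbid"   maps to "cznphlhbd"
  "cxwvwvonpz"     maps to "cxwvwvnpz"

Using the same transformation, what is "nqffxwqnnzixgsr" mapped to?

What's happening: remove every vowel.
For "nqffxwqnnzixgsr" the result is "nqffxwqnnzxgsr".

nqffxwqnnzxgsr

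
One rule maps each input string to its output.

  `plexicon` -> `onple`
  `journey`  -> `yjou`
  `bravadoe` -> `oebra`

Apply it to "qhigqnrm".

rmqhi

Each output is the input with this applied: move the first 3 characters to the end (rotate left by 3), then delete the first 3 characters.
"qhigqnrm" → "gqnrmqhi" → "rmqhi".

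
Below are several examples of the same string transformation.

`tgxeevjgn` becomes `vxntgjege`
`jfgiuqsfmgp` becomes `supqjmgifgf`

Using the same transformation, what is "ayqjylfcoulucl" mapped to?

yyuuoqlljlcfac

Rule — sort the characters into reverse alphabetical order, then swap each adjacent pair of characters (1↔2, 3↔4, ...).
On "ayqjylfcoulucl": the first step gives "yyuuqollljfcca", and the second then gives "yyuuoqlljlcfac".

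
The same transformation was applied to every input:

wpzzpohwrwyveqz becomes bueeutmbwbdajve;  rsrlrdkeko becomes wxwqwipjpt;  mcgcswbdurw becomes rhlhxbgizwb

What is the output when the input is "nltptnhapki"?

sqyuysmfupn

The transformation: shift every letter 5 places forward in the alphabet (wrapping around).
For "nltptnhapki" the result is "sqyuysmfupn".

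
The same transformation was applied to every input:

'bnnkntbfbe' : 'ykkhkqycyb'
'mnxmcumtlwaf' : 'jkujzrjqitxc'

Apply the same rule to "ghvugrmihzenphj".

desrdojfewbkmeg

Rule — shift every letter 3 places backward in the alphabet (wrapping around).
On "ghvugrmihzenphj" that produces "desrdojfewbkmeg".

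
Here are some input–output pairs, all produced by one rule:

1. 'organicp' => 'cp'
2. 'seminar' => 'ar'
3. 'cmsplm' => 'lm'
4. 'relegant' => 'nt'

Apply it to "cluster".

er

Each output is the input with this applied: keep only the last 2 characters.
For "cluster" the result is "er".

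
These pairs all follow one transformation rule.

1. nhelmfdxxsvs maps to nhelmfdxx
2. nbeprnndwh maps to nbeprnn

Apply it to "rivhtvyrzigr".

Rule — delete the last 3 characters.
"rivhtvyrzigr" → "rivhtvyrz".

rivhtvyrz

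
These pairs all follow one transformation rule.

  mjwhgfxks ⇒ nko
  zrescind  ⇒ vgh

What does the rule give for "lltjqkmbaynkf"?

pufr

The rule is to shift every letter 4 places forward in the alphabet (wrapping around), then keep one character in every 3, starting at position 2 (positions 2nd, 5th, 8th, ...).
For "lltjqkmbaynkf", step one produces "ppxnuoqfecroj"; step two turns that into "pufr".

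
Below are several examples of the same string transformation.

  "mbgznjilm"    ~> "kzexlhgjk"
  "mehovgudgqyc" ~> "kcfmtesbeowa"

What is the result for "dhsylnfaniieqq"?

bfqwjldylggcoo

Looking at the pairs, the operation is to shift every letter 2 places backward in the alphabet (wrapping around).
Doing the same to "dhsylnfaniieqq": "bfqwjldylggcoo".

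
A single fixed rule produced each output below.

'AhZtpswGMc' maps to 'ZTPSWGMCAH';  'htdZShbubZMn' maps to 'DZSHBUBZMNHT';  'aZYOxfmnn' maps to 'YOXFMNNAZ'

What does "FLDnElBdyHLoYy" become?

DNELBDYHLOYYFL

Each output is the input with this applied: move the first 2 characters to the end (rotate left by 2), then convert every letter to uppercase.
"FLDnElBdyHLoYy" → "DnElBdyHLoYyFL" → "DNELBDYHLOYYFL".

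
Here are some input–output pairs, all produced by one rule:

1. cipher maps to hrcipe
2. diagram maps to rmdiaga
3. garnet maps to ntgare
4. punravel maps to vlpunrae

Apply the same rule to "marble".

The transformation: move the last 2 characters to the front (rotate right by 2), then swap the first and last characters.
On "marble" that produces "bemarl".

bemarl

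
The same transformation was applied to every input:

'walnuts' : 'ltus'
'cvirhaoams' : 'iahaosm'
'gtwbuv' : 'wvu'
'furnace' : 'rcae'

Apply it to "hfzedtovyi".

ztdvoiy

In each case the input is transformed by: swap each adjacent pair of characters (1↔2, 3↔4, ...), then delete the first 3 characters.
On "hfzedtovyi": the first step gives "fheztdvoiy", and the second then gives "ztdvoiy".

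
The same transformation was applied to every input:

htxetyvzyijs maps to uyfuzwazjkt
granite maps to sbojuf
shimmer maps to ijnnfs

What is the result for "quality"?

vbmjuz

What's happening: shift every letter 1 place forward in the alphabet (wrapping around), then delete the first character.
Applying both steps to "quality": "rvbmjuz", then "vbmjuz".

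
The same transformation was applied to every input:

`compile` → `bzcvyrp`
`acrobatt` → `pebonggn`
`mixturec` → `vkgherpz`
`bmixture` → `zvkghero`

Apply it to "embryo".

zoelbr

In each case the input is transformed by: move the first character to the end, then shift every letter 13 places forward in the alphabet (wrapping around) — i.e. ROT13.
Starting from "embryo": after the first operation, "mbryoe"; after the second, "zoelbr".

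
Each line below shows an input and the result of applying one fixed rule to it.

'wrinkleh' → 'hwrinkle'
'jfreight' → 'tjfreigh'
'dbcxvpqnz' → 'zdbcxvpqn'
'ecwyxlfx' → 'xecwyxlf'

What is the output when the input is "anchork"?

Rule — move the last character to the front.
For "anchork" the result is "kanchor".

kanchor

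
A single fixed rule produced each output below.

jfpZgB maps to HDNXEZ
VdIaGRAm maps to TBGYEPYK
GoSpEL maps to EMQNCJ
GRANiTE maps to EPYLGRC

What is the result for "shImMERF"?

The pattern: shift every letter 2 places backward in the alphabet (wrapping around), then convert every letter to uppercase.
"shImMERF" → "qfGkKCPD" → "QFGKKCPD".

QFGKKCPD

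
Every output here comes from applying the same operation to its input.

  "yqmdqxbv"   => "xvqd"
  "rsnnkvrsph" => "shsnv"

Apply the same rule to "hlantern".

enln

What's happening: move the last 3 characters to the front (rotate right by 3), then keep every other character starting from the first (positions 1st, 3rd, 5th, ...).
"hlantern" → "ernhlant" → "enln".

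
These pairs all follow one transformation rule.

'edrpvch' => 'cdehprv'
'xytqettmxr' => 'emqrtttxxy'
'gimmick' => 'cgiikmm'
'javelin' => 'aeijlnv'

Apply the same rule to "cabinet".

abceint

What's happening: sort the characters into alphabetical order.
Applying that to "cabinet" gives "abceint".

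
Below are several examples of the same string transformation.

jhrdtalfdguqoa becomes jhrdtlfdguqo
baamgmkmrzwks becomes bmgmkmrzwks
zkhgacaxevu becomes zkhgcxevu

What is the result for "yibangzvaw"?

The transformation: remove every "a".
So "yibangzvaw" becomes "yibngzvw".

yibngzvw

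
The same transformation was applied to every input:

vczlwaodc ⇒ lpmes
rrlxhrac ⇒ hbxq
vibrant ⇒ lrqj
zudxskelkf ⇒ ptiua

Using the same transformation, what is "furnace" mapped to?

The transformation: keep every other character starting from the first (positions 1st, 3rd, 5th, ...), then shift every letter 10 places backward in the alphabet (wrapping around).
For "furnace", step one produces "frae"; step two turns that into "vhqu".
(Check on "vczlwaodc": → "vzwoc" → "lpmes" ✓)

vhqu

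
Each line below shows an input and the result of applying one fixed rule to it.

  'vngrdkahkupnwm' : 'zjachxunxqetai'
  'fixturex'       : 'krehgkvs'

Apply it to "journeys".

flraehbw

In each case the input is transformed by: reverse the string, then shift every letter 13 places forward in the alphabet (wrapping around) — i.e. ROT13.
"journeys" → "syenruoj" → "flraehbw".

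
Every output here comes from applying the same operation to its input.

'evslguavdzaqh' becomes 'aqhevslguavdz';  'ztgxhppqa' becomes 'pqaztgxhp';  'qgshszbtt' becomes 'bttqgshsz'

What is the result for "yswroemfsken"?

kenyswroemfs

The pattern: move the last 3 characters to the front (rotate right by 3).
On "yswroemfsken" that produces "kenyswroemfs".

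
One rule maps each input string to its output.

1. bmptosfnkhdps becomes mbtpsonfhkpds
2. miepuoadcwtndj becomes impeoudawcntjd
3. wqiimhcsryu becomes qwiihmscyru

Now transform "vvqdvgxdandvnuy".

Each output is the input with this applied: swap each adjacent pair of characters (1↔2, 3↔4, ...).
Doing the same to "vvqdvgxdandvnuy": "vvdqgvdxnavduny".

vvdqgvdxnavduny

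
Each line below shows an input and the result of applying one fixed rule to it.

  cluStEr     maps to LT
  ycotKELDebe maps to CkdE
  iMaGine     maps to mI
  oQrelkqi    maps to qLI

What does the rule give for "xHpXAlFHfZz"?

hahZ

In each case the input is transformed by: flip the case of every letter, then keep one character in every 3, starting at position 2 (positions 2nd, 5th, 8th, ...).
Applying both steps to "xHpXAlFHfZz": "XhPxaLfhFzZ", then "hahZ".
(Check on "oQrelkqi": → "OqRELKQI" → "qLI" ✓)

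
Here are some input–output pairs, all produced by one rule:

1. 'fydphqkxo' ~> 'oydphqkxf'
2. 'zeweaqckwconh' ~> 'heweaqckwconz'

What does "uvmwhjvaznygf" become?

fvmwhjvaznygu

What's happening: swap the first and last characters.
Doing the same to "uvmwhjvaznygf": "fvmwhjvaznygu".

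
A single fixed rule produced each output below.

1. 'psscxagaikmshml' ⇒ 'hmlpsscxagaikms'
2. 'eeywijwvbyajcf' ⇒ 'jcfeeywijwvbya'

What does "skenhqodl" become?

Each output is the input with this applied: move the last 3 characters to the front (rotate right by 3).
Doing the same to "skenhqodl": "odlskenhq".

odlskenhq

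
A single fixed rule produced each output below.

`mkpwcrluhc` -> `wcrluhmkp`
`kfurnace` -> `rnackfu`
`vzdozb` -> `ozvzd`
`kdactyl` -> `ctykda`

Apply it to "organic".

Looking at the pairs, the operation is to delete the last character, then move the first 3 characters to the end (rotate left by 3).
On "organic": the first step gives "organi", and the second then gives "aniorg".
(Check on "vzdozb": → "vzdoz" → "ozvzd" ✓)

aniorg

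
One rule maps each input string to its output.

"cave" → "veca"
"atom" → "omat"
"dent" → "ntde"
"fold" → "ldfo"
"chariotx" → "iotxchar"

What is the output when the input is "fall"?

In each case the input is transformed by: swap the front and back halves of the string.
"fall" → "llfa".

llfa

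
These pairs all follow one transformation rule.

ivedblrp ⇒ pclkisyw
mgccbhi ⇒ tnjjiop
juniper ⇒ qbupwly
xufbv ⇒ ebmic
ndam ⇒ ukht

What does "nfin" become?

umpu

The rule is to shift every letter 7 places forward in the alphabet (wrapping around).
For "nfin" the result is "umpu".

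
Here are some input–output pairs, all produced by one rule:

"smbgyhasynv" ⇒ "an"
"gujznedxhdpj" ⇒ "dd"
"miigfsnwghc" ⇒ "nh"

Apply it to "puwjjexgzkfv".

xk

The transformation: keep one character in every 3, starting at position 1 (positions 1st, 4th, 7th, ...), then delete the first 2 characters.
Applying both steps to "puwjjexgzkfv": "pjxk", then "xk".
(Check on "gujznedxhdpj": → "gzdd" → "dd" ✓)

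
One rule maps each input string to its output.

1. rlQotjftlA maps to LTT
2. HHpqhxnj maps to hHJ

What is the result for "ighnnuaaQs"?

The pattern: flip the case of every letter, then keep one character in every 3, starting at position 2 (positions 2nd, 5th, 8th, ...).
Working it through for "ighnnuaaQs": intermediate "IGHNNUAAqS", final "GNA".

GNA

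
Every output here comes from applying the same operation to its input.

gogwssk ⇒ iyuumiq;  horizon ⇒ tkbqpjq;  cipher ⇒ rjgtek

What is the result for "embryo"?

dtaqgo

In each case the input is transformed by: shift every letter 2 places forward in the alphabet (wrapping around), then move the first 2 characters to the end (rotate left by 2).
On "embryo": the first step gives "godtaq", and the second then gives "dtaqgo".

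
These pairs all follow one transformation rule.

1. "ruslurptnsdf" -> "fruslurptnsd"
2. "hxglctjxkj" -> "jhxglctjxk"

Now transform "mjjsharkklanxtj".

jmjjsharkklanxt

What's happening: move the last character to the front.
"mjjsharkklanxtj" → "jmjjsharkklanxt".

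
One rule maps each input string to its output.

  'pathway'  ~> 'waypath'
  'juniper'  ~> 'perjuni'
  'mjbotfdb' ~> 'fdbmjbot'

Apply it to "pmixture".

urepmixt

The rule is to move the last 3 characters to the front (rotate right by 3).
So "pmixture" becomes "urepmixt".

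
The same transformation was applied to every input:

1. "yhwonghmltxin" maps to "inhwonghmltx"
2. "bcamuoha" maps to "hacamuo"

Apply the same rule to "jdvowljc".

jcdvowl

The pattern: delete the first character, then move the last 2 characters to the front (rotate right by 2).
Applying both steps to "jdvowljc": "dvowljc", then "jcdvowl".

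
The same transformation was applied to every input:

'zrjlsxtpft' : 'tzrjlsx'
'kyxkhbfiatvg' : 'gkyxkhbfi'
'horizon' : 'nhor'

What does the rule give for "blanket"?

tbla

Rule — move the last character to the front, then delete the last 3 characters.
On "blanket" that produces "tbla".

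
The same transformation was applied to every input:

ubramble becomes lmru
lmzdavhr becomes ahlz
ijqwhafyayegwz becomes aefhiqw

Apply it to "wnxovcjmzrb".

Rule — keep every other character starting from the first (positions 1st, 3rd, 5th, ...), then sort the characters into alphabetical order.
On "wnxovcjmzrb" that produces "bjvwxz".

bjvwxz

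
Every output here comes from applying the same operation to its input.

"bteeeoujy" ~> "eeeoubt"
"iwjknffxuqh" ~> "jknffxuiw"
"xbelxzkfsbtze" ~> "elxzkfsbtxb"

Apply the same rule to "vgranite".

In each case the input is transformed by: delete the last 2 characters, then move the first 2 characters to the end (rotate left by 2).
"vgranite" → "vgrani" → "ranivg".

ranivg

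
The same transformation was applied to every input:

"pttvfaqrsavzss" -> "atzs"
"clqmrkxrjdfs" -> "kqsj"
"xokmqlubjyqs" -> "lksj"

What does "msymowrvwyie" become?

wyew

The transformation: keep one character in every 3, starting at position 3 (positions 3rd, 6th, 9th, ...), then swap each adjacent pair of characters (1↔2, 3↔4, ...).
On "msymowrvwyie" that produces "wyew".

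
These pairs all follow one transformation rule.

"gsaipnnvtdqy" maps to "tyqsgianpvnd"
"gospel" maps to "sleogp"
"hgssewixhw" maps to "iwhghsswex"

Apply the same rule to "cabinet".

In each case the input is transformed by: swap each adjacent pair of characters (1↔2, 3↔4, ...), then move the last 3 characters to the front (rotate right by 3).
On "cabinet": the first step gives "acibent", and the second then gives "entacib".

entacib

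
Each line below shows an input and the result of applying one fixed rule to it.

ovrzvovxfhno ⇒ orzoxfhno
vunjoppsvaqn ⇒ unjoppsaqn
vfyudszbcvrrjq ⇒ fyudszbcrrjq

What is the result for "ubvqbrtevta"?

ubqbrteta

Rule — remove every "v".
Applying that to "ubvqbrtevta" gives "ubqbrteta".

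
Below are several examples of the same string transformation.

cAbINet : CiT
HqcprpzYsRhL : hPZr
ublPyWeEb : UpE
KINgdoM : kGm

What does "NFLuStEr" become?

nUe

Each output is the input with this applied: flip the case of every letter, then keep one character in every 3, starting at position 1 (positions 1st, 4th, 7th, ...).
"NFLuStEr" → "nflUsTeR" → "nUe".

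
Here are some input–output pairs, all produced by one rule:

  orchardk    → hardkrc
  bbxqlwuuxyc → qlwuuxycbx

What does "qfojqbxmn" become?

jqbxmnfo

Looking at the pairs, the operation is to delete the first character, then move the first 2 characters to the end (rotate left by 2).
Working it through for "qfojqbxmn": intermediate "fojqbxmn", final "jqbxmnfo".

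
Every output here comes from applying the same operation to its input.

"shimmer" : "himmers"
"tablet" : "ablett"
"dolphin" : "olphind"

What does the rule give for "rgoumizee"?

What's happening: move the first character to the end.
"rgoumizee" → "goumizeer".

goumizeer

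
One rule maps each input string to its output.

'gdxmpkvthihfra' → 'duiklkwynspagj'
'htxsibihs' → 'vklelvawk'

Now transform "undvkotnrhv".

ykuqwrnygqx

The transformation: reverse the string, then shift every letter 3 places forward in the alphabet (wrapping around).
Applying both steps to "undvkotnrhv": "vhrntokvdnu", then "ykuqwrnygqx".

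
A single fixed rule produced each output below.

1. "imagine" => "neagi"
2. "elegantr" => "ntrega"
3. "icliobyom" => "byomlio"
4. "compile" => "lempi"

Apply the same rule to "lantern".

The rule is to delete the first 2 characters, then move the first 3 characters to the end (rotate left by 3).
Applying both steps to "lantern": "ntern", then "rnnte".

rnnte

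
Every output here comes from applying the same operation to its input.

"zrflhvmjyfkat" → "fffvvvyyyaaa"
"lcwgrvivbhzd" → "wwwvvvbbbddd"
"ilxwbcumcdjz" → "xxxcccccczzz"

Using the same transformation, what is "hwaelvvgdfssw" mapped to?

aaavvvdddsss

Each output is the input with this applied: keep one character in every 3, starting at position 3 (positions 3rd, 6th, 9th, ...), then repeat every character 3 times.
For "hwaelvvgdfssw", step one produces "avds"; step two turns that into "aaavvvdddsss".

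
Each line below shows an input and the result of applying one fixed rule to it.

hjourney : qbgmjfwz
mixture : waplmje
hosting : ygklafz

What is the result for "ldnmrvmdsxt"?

Looking at the pairs, the operation is to shift every letter 8 places backward in the alphabet (wrapping around), then swap the first and last characters.
For "ldnmrvmdsxt", step one produces "dvfejnevkpl"; step two turns that into "lvfejnevkpd".

lvfejnevkpd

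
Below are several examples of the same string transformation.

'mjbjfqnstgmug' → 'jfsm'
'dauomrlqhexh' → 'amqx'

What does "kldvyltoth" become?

lyo

The pattern: keep one character in every 3, starting at position 2 (positions 2nd, 5th, 8th, ...).
On "kldvyltoth" that produces "lyo".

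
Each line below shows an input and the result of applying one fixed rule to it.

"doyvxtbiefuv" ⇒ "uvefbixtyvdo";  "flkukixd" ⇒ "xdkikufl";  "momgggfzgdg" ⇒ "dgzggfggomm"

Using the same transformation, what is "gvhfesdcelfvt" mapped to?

What's happening: reverse the string, then swap each adjacent pair of characters (1↔2, 3↔4, ...).
Working it through for "gvhfesdcelfvt": intermediate "tvflecdsefhvg", final "vtlfcesdfevhg".
(Check on "doyvxtbiefuv": → "vufeibtxvyod" → "uvefbixtyvdo" ✓)

vtlfcesdfevhg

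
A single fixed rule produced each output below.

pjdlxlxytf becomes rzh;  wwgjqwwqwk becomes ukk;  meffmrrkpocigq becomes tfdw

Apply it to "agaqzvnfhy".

Looking at the pairs, the operation is to shift every letter 12 places backward in the alphabet (wrapping around), then keep one character in every 3, starting at position 3 (positions 3rd, 6th, 9th, ...).
Starting from "agaqzvnfhy": after the first operation, "ouoenjbtvm"; after the second, "ojv".

ojv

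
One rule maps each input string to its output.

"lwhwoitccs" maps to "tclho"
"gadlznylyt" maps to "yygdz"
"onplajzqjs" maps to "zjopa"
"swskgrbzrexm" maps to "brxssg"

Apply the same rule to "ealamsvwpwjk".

vpjelm

Looking at the pairs, the operation is to keep every other character starting from the first (positions 1st, 3rd, 5th, ...), then move the first 3 characters to the end (rotate left by 3).
"ealamsvwpwjk" → "elmvpj" → "vpjelm".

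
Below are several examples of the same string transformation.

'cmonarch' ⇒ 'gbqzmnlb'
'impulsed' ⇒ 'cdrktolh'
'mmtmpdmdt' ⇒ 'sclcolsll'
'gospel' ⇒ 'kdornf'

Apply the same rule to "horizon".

The transformation: reverse the string, then shift every letter 1 place backward in the alphabet (wrapping around).
Applying both steps to "horizon": "noziroh", then "mnyhqng".

mnyhqng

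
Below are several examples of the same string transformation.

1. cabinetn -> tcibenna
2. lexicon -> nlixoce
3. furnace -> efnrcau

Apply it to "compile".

ecpmlio

The pattern: swap each adjacent pair of characters (1↔2, 3↔4, ...), then swap the first and last characters.
"compile" → "ecpmlio".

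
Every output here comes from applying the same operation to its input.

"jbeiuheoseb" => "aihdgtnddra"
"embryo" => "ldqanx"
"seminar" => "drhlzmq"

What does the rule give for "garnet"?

The pattern: shift every letter 1 place backward in the alphabet (wrapping around), then swap each adjacent pair of characters (1↔2, 3↔4, ...).
Working it through for "garnet": intermediate "fzqmds", final "zfmqsd".

zfmqsd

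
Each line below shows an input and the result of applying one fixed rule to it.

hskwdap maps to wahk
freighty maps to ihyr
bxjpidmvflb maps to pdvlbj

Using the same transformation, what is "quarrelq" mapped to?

requ

The transformation: move the first 3 characters to the end (rotate left by 3), then keep every other character starting from the first (positions 1st, 3rd, 5th, ...).
Starting from "quarrelq": after the first operation, "rrelqqua"; after the second, "requ".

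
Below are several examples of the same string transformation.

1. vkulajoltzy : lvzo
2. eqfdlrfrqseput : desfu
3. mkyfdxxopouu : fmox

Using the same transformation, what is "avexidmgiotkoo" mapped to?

xaomo

The transformation: keep one character in every 3, starting at position 1 (positions 1st, 4th, 7th, ...), then swap each adjacent pair of characters (1↔2, 3↔4, ...).
Starting from "avexidmgiotkoo": after the first operation, "axmoo"; after the second, "xaomo".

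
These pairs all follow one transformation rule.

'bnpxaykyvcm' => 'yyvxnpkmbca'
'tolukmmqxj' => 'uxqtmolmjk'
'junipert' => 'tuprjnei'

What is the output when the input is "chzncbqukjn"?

uznqknhjccb

In each case the input is transformed by: sort the characters into reverse alphabetical order, then swap each adjacent pair of characters (1↔2, 3↔4, ...).
Applying that to "chzncbqukjn" gives "uznqknhjccb".
(Check on "tolukmmqxj": → "xutqommlkj" → "uxqtmolmjk" ✓)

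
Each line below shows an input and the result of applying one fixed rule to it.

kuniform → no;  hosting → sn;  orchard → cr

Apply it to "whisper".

Each output is the input with this applied: keep one character in every 3, starting at position 3 (positions 3rd, 6th, 9th, ...).
Applying that to "whisper" gives "ie".

ie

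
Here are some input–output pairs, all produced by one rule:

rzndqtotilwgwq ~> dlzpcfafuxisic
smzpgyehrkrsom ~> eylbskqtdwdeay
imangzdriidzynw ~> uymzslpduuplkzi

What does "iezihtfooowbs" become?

The rule is to shift every letter 12 places forward in the alphabet (wrapping around).
On "iezihtfooowbs" that produces "uqlutfraaaine".

uqlutfraaaine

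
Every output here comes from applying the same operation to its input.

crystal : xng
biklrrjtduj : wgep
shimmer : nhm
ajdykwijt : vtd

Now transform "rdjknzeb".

Looking at the pairs, the operation is to keep one character in every 3, starting at position 1 (positions 1st, 4th, 7th, ...), then shift every letter 5 places backward in the alphabet (wrapping around).
Working it through for "rdjknzeb": intermediate "rke", final "mfz".

mfz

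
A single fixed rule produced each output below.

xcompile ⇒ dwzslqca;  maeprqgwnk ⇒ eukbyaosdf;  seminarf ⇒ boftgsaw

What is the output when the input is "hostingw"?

wbukvcgh

Rule — swap the front and back halves of the string, then shift every letter 12 places backward in the alphabet (wrapping around).
"hostingw" → "ingwhost" → "wbukvcgh".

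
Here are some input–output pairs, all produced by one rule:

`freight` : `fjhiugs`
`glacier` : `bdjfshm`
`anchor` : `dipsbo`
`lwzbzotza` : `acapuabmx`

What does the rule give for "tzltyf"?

muzgua

What's happening: shift every letter 1 place forward in the alphabet (wrapping around), then move the first 2 characters to the end (rotate left by 2).
Doing the same to "tzltyf": "muzgua".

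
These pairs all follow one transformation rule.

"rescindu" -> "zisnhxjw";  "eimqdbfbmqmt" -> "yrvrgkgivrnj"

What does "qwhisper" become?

The pattern: shift every letter 5 places forward in the alphabet (wrapping around), then reverse the string.
Working it through for "qwhisper": intermediate "vbmnxujw", final "wjuxnmbv".

wjuxnmbv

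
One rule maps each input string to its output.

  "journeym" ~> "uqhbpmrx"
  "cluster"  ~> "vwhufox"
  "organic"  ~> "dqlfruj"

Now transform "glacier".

flhujod

In each case the input is transformed by: shift every letter 3 places forward in the alphabet (wrapping around), then move the first 3 characters to the end (rotate left by 3).
Starting from "glacier": after the first operation, "jodflhu"; after the second, "flhujod".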